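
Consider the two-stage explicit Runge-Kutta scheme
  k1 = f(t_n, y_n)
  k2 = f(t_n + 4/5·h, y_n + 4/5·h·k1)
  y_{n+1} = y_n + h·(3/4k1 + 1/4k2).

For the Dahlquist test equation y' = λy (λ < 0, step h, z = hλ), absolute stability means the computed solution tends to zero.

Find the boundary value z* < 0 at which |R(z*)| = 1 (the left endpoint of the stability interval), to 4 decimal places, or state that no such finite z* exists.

left endpoint -5.0000.

On y'=λy, z=hλ:
  k1=λy_n ⇒ h·k1=z·y_n;  k2=λ(1+4/5z)y_n ⇒ h·k2=z(1+4/5z)y_n
  y_{n+1}/y_n = 1 + 3/4z + 1/4z(1+4/5z) = 1 + z + 1/5z²
  so R(z) = 1 + z + 1/5z².

Solve |R(x)|<1 on ℝ⁻.
x=-0.51: |R|=0.5420
R=1: x+1/5x²=0 ⇒ x=−5=-5.0000; min R=1−1/(4·1/5)=-0.2500>−1
Confirm numerically:
  x=-4.089: |R|=0.25498 <1
  x=-3.800: |R|=0.08800 <1
  x=-3.087: |R|=0.18109 <1
  x=-5.595: |R|=1.66580 >1
  x=-5.577: |R|=1.64359 >1
  x=-5.265: |R|=1.27904 >1
Stable set (-5.0000, 0).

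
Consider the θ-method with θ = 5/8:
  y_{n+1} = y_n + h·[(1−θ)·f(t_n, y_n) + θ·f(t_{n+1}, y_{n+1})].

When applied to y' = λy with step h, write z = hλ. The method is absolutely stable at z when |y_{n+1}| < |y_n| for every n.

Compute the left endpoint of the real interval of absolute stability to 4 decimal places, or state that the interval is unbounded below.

interval (−∞, 0).

With y'=λy (z=hλ):
  y_{n+1} = y_n + z·[3/8·y_n + 5/8·y_{n+1}] ⇒ (1 − 5/8z)y_{n+1} = (1 + 3/8z)y_n
  ⇒ R(z) = (1 + 3/8z)/(1 − 5/8z).

Solve |R(x)|<1 on ℝ⁻.
x=-1.28: |R|=0.2889
x=-2: |R|=0.1111
x=-10: |R|=0.3793
x=-100: |R|=0.5748
θ=5/8≥1/2 ⇒ |1+3/8x|<|1−5/8x| ∀x<0 ⇒ interval (−∞,0).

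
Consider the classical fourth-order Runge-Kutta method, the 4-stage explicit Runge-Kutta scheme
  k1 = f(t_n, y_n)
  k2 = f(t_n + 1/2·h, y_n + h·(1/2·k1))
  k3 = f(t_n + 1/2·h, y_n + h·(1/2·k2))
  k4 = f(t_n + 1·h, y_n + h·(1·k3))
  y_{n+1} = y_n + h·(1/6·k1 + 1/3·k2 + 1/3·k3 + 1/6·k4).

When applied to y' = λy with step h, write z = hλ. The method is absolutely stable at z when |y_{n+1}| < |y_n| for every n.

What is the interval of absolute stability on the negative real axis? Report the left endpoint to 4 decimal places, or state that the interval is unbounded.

z∈(-2.7853,0).

Test eqn y'=λy, z=hλ:
  order 4, 4-stage ⇒ R(z)=1+z+z^2/2+z^3/6+z^4/24
  (e.g. R(-0.55)=0.57733, |R|=0.57733)

Solve |R(x)|<1 on ℝ⁻.
x=-0.55: |R|=0.5773
|R(-1.75)|=0.2788 |R(-1.54)|=0.2714 |R(-1.1)|=0.3442
Bisect:
  x_lo=-3.5352 |R|=2.8578  x_hi=-0.1061 |R|=0.8993
  mid=-1.82065 |R|=0.28871 →hi
  mid=-2.67791 |R|=0.84981 →hi
  mid=-3.10654 |R|=1.60267 →lo
  mid=-2.89222 |R|=1.17355 →lo
  mid=-2.78507 |R|=0.99966 →hi
  mid=-2.83864 |R|=1.08346 →lo
  mid=-2.81185 |R|=1.04079 →lo
  mid=-2.79846 |R|=1.02003 →lo
  ...
  [-2.78548,-2.78527] ⇒ x*=-2.7853
So |R|<1 on (-2.7853, 0).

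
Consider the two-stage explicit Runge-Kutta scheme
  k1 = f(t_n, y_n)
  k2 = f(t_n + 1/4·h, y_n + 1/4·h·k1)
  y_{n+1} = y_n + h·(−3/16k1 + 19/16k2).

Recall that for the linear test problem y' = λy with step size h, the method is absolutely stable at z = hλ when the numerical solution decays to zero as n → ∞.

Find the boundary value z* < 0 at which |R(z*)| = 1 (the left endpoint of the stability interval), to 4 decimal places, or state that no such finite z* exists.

On y'=λy, z=hλ:
  k1=λy_n ⇒ h·k1=z·y_n;  k2=λ(1+1/4z)y_n ⇒ h·k2=z(1+1/4z)y_n
  y_{n+1}/y_n = 1 − 3/16z + 19/16z(1+1/4z) = 1 + z + 19/64z²
  so R(z) = 1 + z + 19/64z².

Need |R(x)|<1, x<0.
x=-1.08: |R|=0.2663
R=1: x+19/64x²=0 ⇒ x=−64/19=-3.3684; min R=1−1/(4·19/64)=0.1579>−1
Confirm numerically:
  x=-2.094: |R|=0.20775 <1
  x=-1.853: |R|=0.16635 <1
  x=-1.836: |R|=0.16473 <1
  x=-3.944: |R|=1.67393 >1
  x=-3.493: |R|=1.12919 >1
Stable set (-3.3684, 0).

left endpoint -3.3684.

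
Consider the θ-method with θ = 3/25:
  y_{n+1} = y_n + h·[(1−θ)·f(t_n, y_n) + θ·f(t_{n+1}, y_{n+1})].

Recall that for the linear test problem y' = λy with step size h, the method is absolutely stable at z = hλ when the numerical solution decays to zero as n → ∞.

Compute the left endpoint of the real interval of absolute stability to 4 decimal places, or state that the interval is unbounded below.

left endpoint -2.6316.

Test eqn y'=λy, z=hλ:
  y_{n+1} = y_n + z·[22/25·y_n + 3/25·y_{n+1}] ⇒ (1 − 3/25z)y_{n+1} = (1 + 22/25z)y_n
  so R(z) = (1 + 22/25z)/(1 − 3/25z).

Boundary: |R(x)|=1, x<0.
x=-1.7: |R|=0.4120
R=−1: 1+22/25x = −1+3/25x ⇒ -19/25x=2 ⇒ x=2/(-19/25)=-2.6316
Confirm numerically:
  x=-1.717: |R|=0.42367 <1
  x=-1.696: |R|=0.40920 <1
  x=-1.501: |R|=0.27190 <1
  x=-3.168: |R|=1.29539 >1
  x=-2.975: |R|=1.19234 >1
  x=-2.750: |R|=1.06767 >1
So |R|<1 on (-2.6316, 0).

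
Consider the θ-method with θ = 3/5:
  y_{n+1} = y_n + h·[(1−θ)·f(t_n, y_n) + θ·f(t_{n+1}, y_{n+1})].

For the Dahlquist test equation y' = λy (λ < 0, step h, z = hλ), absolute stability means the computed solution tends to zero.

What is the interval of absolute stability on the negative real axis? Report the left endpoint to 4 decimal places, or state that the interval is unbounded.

interval (−∞, 0).

On y'=λy, z=hλ:
  y_{n+1} = y_n + z·[2/5·y_n + 3/5·y_{n+1}] ⇒ (1 − 3/5z)y_{n+1} = (1 + 2/5z)y_n
  so R(z) = (1 + 2/5z)/(1 − 3/5z).

Need |R(x)|<1, x<0.
x=-1.39: |R|=0.2421
x=-2: |R|=0.0909
x=-10: |R|=0.4286
x=-100: |R|=0.6393
θ=3/5≥1/2 ⇒ |1+2/5x|<|1−3/5x| ∀x<0 ⇒ interval (−∞,0).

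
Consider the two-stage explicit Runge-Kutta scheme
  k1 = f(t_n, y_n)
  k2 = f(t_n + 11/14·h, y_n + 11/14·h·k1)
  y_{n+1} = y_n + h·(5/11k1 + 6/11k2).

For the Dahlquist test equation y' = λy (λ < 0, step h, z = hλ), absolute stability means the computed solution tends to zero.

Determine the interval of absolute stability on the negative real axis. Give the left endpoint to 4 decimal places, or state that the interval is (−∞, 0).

z∈(-2.3333,0).

With y'=λy (z=hλ):
  k1=λy_n ⇒ h·k1=z·y_n;  k2=λ(1+11/14z)y_n ⇒ h·k2=z(1+11/14z)y_n
  y_{n+1}/y_n = 1 + 5/11z + 6/11z(1+11/14z) = 1 + z + 3/7z²
  ⇒ R(z) = 1 + z + 3/7z².

Need |R(x)|<1, x<0.
x=-0.81: |R|=0.4712
R=1: x+3/7x²=0 ⇒ x=−7/3=-2.3333; min R=1−1/(4·3/7)=0.4167>−1
Confirm numerically:
  x=-2.059: |R|=0.75792 <1
  x=-1.728: |R|=0.55171 <1
  x=-1.445: |R|=0.44987 <1
  x=-2.588: |R|=1.28246 >1
  x=-2.373: |R|=1.04034 >1
So |R|<1 on (-2.3333, 0).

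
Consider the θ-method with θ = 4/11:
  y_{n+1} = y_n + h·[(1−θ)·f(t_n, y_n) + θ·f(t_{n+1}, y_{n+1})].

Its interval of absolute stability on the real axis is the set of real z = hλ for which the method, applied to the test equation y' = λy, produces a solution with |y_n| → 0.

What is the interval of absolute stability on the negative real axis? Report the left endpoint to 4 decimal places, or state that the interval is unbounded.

z∈(-7.3333,0).

Test eqn y'=λy, z=hλ:
  y_{n+1} = y_n + z·[7/11·y_n + 4/11·y_{n+1}] ⇒ (1 − 4/11z)y_{n+1} = (1 + 7/11z)y_n
  so R(z) = (1 + 7/11z)/(1 − 4/11z).

Solve |R(x)|<1 on ℝ⁻.
x=-1.26: |R|=0.1359
R=−1: 1+7/11x = −1+4/11x ⇒ -3/11x=2 ⇒ x=2/(-3/11)=-7.3333
Confirm numerically:
  x=-6.181: |R|=0.90323 <1
  x=-3.893: |R|=0.61158 <1
  x=-3.785: |R|=0.59277 <1
  x=-7.883: |R|=1.03877 >1
  x=-7.827: |R|=1.03501 >1
  x=-7.459: |R|=1.00923 >1
Interval (-7.3333, 0).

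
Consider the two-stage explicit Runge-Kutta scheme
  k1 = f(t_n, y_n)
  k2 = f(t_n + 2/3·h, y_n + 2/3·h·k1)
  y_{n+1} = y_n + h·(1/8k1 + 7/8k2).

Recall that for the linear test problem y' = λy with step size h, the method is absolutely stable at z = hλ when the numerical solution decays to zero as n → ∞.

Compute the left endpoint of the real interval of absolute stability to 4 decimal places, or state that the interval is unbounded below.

Test eqn y'=λy, z=hλ:
  k1=λy_n ⇒ h·k1=z·y_n;  k2=λ(1+2/3z)y_n ⇒ h·k2=z(1+2/3z)y_n
  y_{n+1}/y_n = 1 + 1/8z + 7/8z(1+2/3z) = 1 + z + 7/12z²
  Hence R(z) = 1 + z + 7/12z².

Boundary: |R(x)|=1, x<0.
x=-0.49: |R|=0.6501
R=1: x+7/12x²=0 ⇒ x=−12/7=-1.7143; min R=1−1/(4·7/12)=0.5714>−1
Confirm numerically:
  x=-1.586: |R|=0.88131 <1
  x=-0.930: |R|=0.57453 <1
  x=-0.725: |R|=0.58161 <1
  x=-1.994: |R|=1.32535 >1
  x=-1.958: |R|=1.27836 >1
  x=-1.798: |R|=1.08780 >1
Stable set (-1.7143, 0).

z* = -1.7143.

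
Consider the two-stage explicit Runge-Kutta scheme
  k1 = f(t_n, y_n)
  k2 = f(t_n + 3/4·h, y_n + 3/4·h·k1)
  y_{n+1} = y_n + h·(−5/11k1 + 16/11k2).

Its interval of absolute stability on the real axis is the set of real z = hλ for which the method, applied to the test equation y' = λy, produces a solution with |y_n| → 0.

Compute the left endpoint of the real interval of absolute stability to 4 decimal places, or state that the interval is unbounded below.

left endpoint -0.9167.

Test eqn y'=λy, z=hλ:
  k1=λy_n ⇒ h·k1=z·y_n;  k2=λ(1+3/4z)y_n ⇒ h·k2=z(1+3/4z)y_n
  y_{n+1}/y_n = 1 − 5/11z + 16/11z(1+3/4z) = 1 + z + 12/11z²
  ⇒ R(z) = 1 + z + 12/11z².

Boundary: |R(x)|=1, x<0.
x=-1.33: |R|=1.5997
R=1: x+12/11x²=0 ⇒ x=−11/12=-0.9167; min R=1−1/(4·12/11)=0.7708>−1
Confirm numerically:
  x=-0.826: |R|=0.91830 <1
  x=-0.569: |R|=0.78419 <1
  x=-0.489: |R|=0.77186 <1
  x=-0.453: |R|=0.77086 <1
  x=-1.405: |R|=1.74848 >1
  x=-1.158: |R|=1.30487 >1
Interval (-0.9167, 0).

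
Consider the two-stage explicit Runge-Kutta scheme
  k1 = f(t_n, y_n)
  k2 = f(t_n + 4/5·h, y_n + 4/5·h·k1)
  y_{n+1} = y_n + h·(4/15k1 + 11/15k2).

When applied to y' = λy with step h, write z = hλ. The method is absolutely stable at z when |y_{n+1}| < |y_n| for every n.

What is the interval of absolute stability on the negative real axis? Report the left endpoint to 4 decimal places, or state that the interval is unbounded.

Set f=λy, z=hλ:
  k1=λy_n ⇒ h·k1=z·y_n;  k2=λ(1+4/5z)y_n ⇒ h·k2=z(1+4/5z)y_n
  y_{n+1}/y_n = 1 + 4/15z + 11/15z(1+4/5z) = 1 + z + 44/75z²
  R(z) = 1 + z + 44/75z².

Boundary: |R(x)|=1, x<0.
x=-0.48: |R|=0.6552
R=1: x+44/75x²=0 ⇒ x=−75/44=-1.7045; min R=1−1/(4·44/75)=0.5739>−1
Confirm numerically:
  x=-1.671: |R|=0.96711 <1
  x=-1.089: |R|=0.60674 <1
  x=-0.934: |R|=0.57778 <1
  x=-0.919: |R|=0.57648 <1
  x=-2.178: |R|=1.60496 >1
  x=-2.098: |R|=1.48427 >1
  x=-2.062: |R|=1.43242 >1
So |R|<1 on (-1.7045, 0).

z∈(-1.7045,0).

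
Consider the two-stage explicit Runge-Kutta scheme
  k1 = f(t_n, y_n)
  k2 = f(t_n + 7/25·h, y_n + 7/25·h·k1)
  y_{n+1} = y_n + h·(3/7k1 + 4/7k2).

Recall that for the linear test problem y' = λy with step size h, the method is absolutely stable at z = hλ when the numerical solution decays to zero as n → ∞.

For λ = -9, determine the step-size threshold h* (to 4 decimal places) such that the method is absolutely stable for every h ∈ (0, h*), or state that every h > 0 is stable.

On y'=λy, z=hλ:
  k1=λy_n ⇒ h·k1=z·y_n;  k2=λ(1+7/25z)y_n ⇒ h·k2=z(1+7/25z)y_n
  y_{n+1}/y_n = 1 + 3/7z + 4/7z(1+7/25z) = 1 + z + 4/25z²
  R(z) = 1 + z + 4/25z².

Need |R(x)|<1, x<0.
x=-0.48: |R|=0.5569
R=1: x+4/25x²=0 ⇒ x=−25/4=-6.2500; min R=1−1/(4·4/25)=-0.5625>−1
Confirm numerically:
  x=-6.221: |R|=0.97113 <1
  x=-4.181: |R|=0.38408 <1
  x=-4.002: |R|=0.43944 <1
  x=-6.649: |R|=1.42447 >1
  x=-6.464: |R|=1.22133 >1
  x=-6.282: |R|=1.03216 >1
Interval (-6.2500, 0).

(-6.2500,0); λ=-9 ⇒ h* = (25/4)/9 = 0.6944.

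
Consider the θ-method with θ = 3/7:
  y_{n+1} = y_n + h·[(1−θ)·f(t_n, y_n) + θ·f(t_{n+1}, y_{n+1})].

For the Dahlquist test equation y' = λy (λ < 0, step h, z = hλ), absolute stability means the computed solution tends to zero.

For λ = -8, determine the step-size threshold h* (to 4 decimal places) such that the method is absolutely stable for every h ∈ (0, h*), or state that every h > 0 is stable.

(-14.0000,0); λ=-8 ⇒ h* = (14)/8 = 1.7500.

With y'=λy (z=hλ):
  y_{n+1} = y_n + z·[4/7·y_n + 3/7·y_{n+1}] ⇒ (1 − 3/7z)y_{n+1} = (1 + 4/7z)y_n
  ⇒ R(z) = (1 + 4/7z)/(1 − 3/7z).

Need |R(x)|<1, x<0.
x=-0.46: |R|=0.6158
R=−1: 1+4/7x = −1+3/7x ⇒ -1/7x=2 ⇒ x=2/(-1/7)=-14.0000
Confirm numerically:
  x=-12.034: |R|=0.95439 <1
  x=-11.865: |R|=0.94988 <1
  x=-9.606: |R|=0.87732 <1
  x=-14.431: |R|=1.00857 >1
  x=-14.135: |R|=1.00273 >1
So |R|<1 on (-14.0000, 0).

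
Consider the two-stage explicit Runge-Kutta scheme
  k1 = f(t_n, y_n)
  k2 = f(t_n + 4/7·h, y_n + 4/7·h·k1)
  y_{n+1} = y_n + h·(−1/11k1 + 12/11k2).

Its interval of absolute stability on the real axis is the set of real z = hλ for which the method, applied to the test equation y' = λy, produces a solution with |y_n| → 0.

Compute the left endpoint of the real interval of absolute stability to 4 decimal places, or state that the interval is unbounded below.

Set f=λy, z=hλ:
  k1=λy_n ⇒ h·k1=z·y_n;  k2=λ(1+4/7z)y_n ⇒ h·k2=z(1+4/7z)y_n
  y_{n+1}/y_n = 1 − 1/11z + 12/11z(1+4/7z) = 1 + z + 48/77z²
  so R(z) = 1 + z + 48/77z².

Need |R(x)|<1, x<0.
x=-0.73: |R|=0.6022
R=1: x+48/77x²=0 ⇒ x=−77/48=-1.6042; min R=1−1/(4·48/77)=0.5990>−1
Confirm numerically:
  x=-1.571: |R|=0.96752 <1
  x=-1.356: |R|=0.79023 <1
  x=-1.328: |R|=0.77138 <1
  x=-1.854: |R|=1.28874 >1
  x=-1.733: |R|=1.13918 >1
Interval (-1.6042, 0).

z* = -1.6042.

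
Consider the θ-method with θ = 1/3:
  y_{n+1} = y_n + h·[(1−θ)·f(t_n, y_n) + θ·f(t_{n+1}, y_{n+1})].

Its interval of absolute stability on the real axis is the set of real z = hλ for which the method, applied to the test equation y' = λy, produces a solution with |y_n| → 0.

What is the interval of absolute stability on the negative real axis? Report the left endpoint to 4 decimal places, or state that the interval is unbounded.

(-6.0000, 0).

On y'=λy, z=hλ:
  y_{n+1} = y_n + z·[2/3·y_n + 1/3·y_{n+1}] ⇒ (1 − 1/3z)y_{n+1} = (1 + 2/3z)y_n
  R(z) = (1 + 2/3z)/(1 − 1/3z).

Boundary: |R(x)|=1, x<0.
x=-0.62: |R|=0.4862
R=−1: 1+2/3x = −1+1/3x ⇒ -1/3x=2 ⇒ x=2/(-1/3)=-6.0000
Confirm numerically:
  x=-5.739: |R|=0.97013 <1
  x=-5.206: |R|=0.90324 <1
  x=-5.015: |R|=0.87711 <1
  x=-4.105: |R|=0.73329 <1
  x=-6.393: |R|=1.04184 >1
  x=-6.242: |R|=1.02618 >1
  x=-6.208: |R|=1.02259 >1
Stable set (-6.0000, 0).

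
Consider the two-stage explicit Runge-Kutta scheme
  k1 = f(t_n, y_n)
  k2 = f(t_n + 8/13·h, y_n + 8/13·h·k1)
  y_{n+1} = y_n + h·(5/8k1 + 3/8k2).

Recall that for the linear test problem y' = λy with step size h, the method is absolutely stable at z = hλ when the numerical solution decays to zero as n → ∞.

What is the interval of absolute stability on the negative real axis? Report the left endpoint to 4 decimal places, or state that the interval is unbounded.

With y'=λy (z=hλ):
  k1=λy_n ⇒ h·k1=z·y_n;  k2=λ(1+8/13z)y_n ⇒ h·k2=z(1+8/13z)y_n
  y_{n+1}/y_n = 1 + 5/8z + 3/8z(1+8/13z) = 1 + z + 3/13z²
  ⇒ R(z) = 1 + z + 3/13z².

Need |R(x)|<1, x<0.
x=-1.57: |R|=0.0012
R=1: x+3/13x²=0 ⇒ x=−13/3=-4.3333; min R=1−1/(4·3/13)=-0.0833>−1
Confirm numerically:
  x=-2.586: |R|=0.04275 <1
  x=-2.320: |R|=0.07791 <1
  x=-2.244: |R|=0.08195 <1
  x=-1.902: |R|=0.06717 <1
  x=-4.807: |R|=1.52544 >1
  x=-4.557: |R|=1.23521 >1
  x=-4.392: |R|=1.05946 >1
Stable set (-4.3333, 0).

(-4.3333, 0).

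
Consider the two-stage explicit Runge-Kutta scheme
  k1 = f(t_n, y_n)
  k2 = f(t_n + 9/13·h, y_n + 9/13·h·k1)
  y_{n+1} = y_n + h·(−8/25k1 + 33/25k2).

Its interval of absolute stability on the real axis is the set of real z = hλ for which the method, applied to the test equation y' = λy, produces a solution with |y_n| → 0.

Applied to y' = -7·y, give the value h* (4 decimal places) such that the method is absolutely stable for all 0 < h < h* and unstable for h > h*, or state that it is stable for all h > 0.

(-1.0943,0); λ=-7 ⇒ h* = (325/297)/7 = 0.1563.

On y'=λy, z=hλ:
  k1=λy_n ⇒ h·k1=z·y_n;  k2=λ(1+9/13z)y_n ⇒ h·k2=z(1+9/13z)y_n
  y_{n+1}/y_n = 1 − 8/25z + 33/25z(1+9/13z) = 1 + z + 297/325z²
  so R(z) = 1 + z + 297/325z².

Find x<0 with |R(x)|<1.
x=-1.69: |R|=1.9200
R=1: x+297/325x²=0 ⇒ x=−325/297=-1.0943; min R=1−1/(4·297/325)=0.7264>−1
Confirm numerically:
  x=-0.969: |R|=0.88907 <1
  x=-0.515: |R|=0.72737 <1
  x=-0.451: |R|=0.73488 <1
  x=-1.400: |R|=1.39114 >1
  x=-1.320: |R|=1.27229 >1
  x=-1.316: |R|=1.26665 >1
Interval (-1.0943, 0).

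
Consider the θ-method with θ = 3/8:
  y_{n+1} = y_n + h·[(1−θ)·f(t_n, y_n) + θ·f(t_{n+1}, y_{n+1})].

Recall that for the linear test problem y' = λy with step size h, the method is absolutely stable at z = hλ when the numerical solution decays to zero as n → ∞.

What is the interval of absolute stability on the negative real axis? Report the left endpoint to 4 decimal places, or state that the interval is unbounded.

With y'=λy (z=hλ):
  y_{n+1} = y_n + z·[5/8·y_n + 3/8·y_{n+1}] ⇒ (1 − 3/8z)y_{n+1} = (1 + 5/8z)y_n
  Hence R(z) = (1 + 5/8z)/(1 − 3/8z).

Need |R(x)|<1, x<0.
x=-0.93: |R|=0.3105
R=−1: 1+5/8x = −1+3/8x ⇒ -1/4x=2 ⇒ x=2/(-1/4)=-8.0000
Confirm numerically:
  x=-7.978: |R|=0.99862 <1
  x=-7.444: |R|=0.96334 <1
  x=-6.470: |R|=0.88836 <1
  x=-4.631: |R|=0.69223 <1
  x=-8.421: |R|=1.02531 >1
  x=-8.312: |R|=1.01895 >1
  x=-8.238: |R|=1.01455 >1
Stable set (-8.0000, 0).

z∈(-8.0000,0).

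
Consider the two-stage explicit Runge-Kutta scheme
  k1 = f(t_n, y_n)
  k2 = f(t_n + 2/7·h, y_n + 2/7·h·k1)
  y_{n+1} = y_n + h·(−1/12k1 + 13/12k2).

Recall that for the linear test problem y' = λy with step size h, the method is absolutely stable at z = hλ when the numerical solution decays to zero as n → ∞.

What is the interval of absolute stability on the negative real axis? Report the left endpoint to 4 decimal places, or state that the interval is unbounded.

z∈(-3.2308,0).

On y'=λy, z=hλ:
  k1=λy_n ⇒ h·k1=z·y_n;  k2=λ(1+2/7z)y_n ⇒ h·k2=z(1+2/7z)y_n
  y_{n+1}/y_n = 1 − 1/12z + 13/12z(1+2/7z) = 1 + z + 13/42z²
  ⇒ R(z) = 1 + z + 13/42z².

Need |R(x)|<1, x<0.
x=-1.4: |R|=0.2067
R=1: x+13/42x²=0 ⇒ x=−42/13=-3.2308; min R=1−1/(4·13/42)=0.1923>−1
Confirm numerically:
  x=-2.927: |R|=0.72479 <1
  x=-2.617: |R|=0.50283 <1
  x=-2.590: |R|=0.48632 <1
  x=-3.573: |R|=1.37848 >1
  x=-3.294: |R|=1.06447 >1
  x=-3.252: |R|=1.02137 >1
Stable set (-3.2308, 0).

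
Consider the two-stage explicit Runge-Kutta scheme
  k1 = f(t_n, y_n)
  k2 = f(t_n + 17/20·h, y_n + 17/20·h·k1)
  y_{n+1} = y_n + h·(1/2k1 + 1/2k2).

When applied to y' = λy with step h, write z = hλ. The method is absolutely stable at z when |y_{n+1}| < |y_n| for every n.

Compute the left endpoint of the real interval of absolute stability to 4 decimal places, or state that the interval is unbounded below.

z* = -2.3529.

Test eqn y'=λy, z=hλ:
  k1=λy_n ⇒ h·k1=z·y_n;  k2=λ(1+17/20z)y_n ⇒ h·k2=z(1+17/20z)y_n
  y_{n+1}/y_n = 1 + 1/2z + 1/2z(1+17/20z) = 1 + z + 17/40z²
  ⇒ R(z) = 1 + z + 17/40z².

Boundary: |R(x)|=1, x<0.
x=-0.85: |R|=0.4571
R=1: x+17/40x²=0 ⇒ x=−40/17=-2.3529; min R=1−1/(4·17/40)=0.4118>−1
Confirm numerically:
  x=-1.959: |R|=0.67201 <1
  x=-1.472: |R|=0.44888 <1
  x=-1.357: |R|=0.42562 <1
  x=-2.571: |R|=1.23827 >1
  x=-2.393: |R|=1.04074 >1
Interval (-2.3529, 0).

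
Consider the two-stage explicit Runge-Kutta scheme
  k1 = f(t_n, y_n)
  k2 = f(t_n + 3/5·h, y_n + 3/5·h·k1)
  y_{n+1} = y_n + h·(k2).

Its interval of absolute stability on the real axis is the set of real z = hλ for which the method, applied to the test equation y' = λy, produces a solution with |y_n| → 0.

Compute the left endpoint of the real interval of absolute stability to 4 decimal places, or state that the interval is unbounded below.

left endpoint -1.6667.

Set f=λy, z=hλ:
  k1=λy_n ⇒ h·k1=z·y_n;  k2=λ(1+3/5z)y_n ⇒ h·k2=z(1+3/5z)y_n
  y_{n+1}/y_n = 1 + z(1+3/5z) = 1 + z + 3/5z²
  R(z) = 1 + z + 3/5z².

Solve |R(x)|<1 on ℝ⁻.
x=-1.38: |R|=0.7626
R=1: x+3/5x²=0 ⇒ x=−5/3=-1.6667; min R=1−1/(4·3/5)=0.5833>−1
Confirm numerically:
  x=-1.598: |R|=0.93416 <1
  x=-1.586: |R|=0.92324 <1
  x=-1.337: |R|=0.73554 <1
  x=-1.074: |R|=0.61809 <1
  x=-1.937: |R|=1.31418 >1
  x=-1.725: |R|=1.06037 >1
Stable set (-1.6667, 0).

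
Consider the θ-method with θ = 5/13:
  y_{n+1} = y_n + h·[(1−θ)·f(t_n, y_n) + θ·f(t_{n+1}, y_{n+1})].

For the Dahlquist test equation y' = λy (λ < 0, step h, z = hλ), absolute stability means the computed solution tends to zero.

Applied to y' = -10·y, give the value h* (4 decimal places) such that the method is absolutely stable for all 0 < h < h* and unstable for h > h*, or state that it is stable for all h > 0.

On y'=λy, z=hλ:
  y_{n+1} = y_n + z·[8/13·y_n + 5/13·y_{n+1}] ⇒ (1 − 5/13z)y_{n+1} = (1 + 8/13z)y_n
  so R(z) = (1 + 8/13z)/(1 − 5/13z).

Need |R(x)|<1, x<0.
x=-0.67: |R|=0.4673
R=−1: 1+8/13x = −1+5/13x ⇒ -3/13x=2 ⇒ x=2/(-3/13)=-8.6667
Confirm numerically:
  x=-8.448: |R|=0.98812 <1
  x=-7.877: |R|=0.95478 <1
  x=-3.861: |R|=0.55372 <1
  x=-8.987: |R|=1.01659 >1
  x=-8.748: |R|=1.00430 >1
Interval (-8.6667, 0).

(-8.6667,0); λ=-10 ⇒ h* = (26/3)/10 = 0.8667.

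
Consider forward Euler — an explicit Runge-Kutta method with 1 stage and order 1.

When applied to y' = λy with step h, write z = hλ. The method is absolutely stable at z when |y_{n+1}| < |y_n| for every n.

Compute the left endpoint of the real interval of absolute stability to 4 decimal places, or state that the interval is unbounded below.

Test eqn y'=λy, z=hλ:
  order 1, 1-stage ⇒ R(z)=1+z
  (e.g. R(-0.62)=0.38000, |R|=0.38000)

Need |R(x)|<1, x<0.
x=-0.62: |R|=0.3800
|R(-1.99)|=0.9900 |R(-1.96)|=0.9600 |R(-1.13)|=0.1300
Bisect:
  x_lo=-2.5832 |R|=1.5832  x_hi=-0.2086 |R|=0.7914
  mid=-1.39588 |R|=0.39588 →hi
  mid=-1.98953 |R|=0.98953 →hi
  mid=-2.28635 |R|=1.28635 →lo
  mid=-2.13794 |R|=1.13794 →lo
  mid=-2.06373 |R|=1.06373 →lo
  mid=-2.02663 |R|=1.02663 →lo
  mid=-2.00808 |R|=1.00808 →lo
  mid=-1.99880 |R|=0.99880 →hi
  mid=-2.00344 |R|=1.00344 →lo
  mid=-2.00112 |R|=1.00112 →lo
  ...
  [-2.00011,-1.99996] ⇒ x*=-2.0000
Interval (-2.0000, 0).

left endpoint -2.0000.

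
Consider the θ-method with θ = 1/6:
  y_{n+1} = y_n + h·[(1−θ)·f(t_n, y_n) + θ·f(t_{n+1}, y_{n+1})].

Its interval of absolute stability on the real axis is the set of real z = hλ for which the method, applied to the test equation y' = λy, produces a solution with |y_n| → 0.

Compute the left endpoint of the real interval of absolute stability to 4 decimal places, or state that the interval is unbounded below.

Set f=λy, z=hλ:
  y_{n+1} = y_n + z·[5/6·y_n + 1/6·y_{n+1}] ⇒ (1 − 1/6z)y_{n+1} = (1 + 5/6z)y_n
  ⇒ R(z) = (1 + 5/6z)/(1 − 1/6z).

Boundary: |R(x)|=1, x<0.
x=-1.19: |R|=0.0070
R=−1: 1+5/6x = −1+1/6x ⇒ -2/3x=2 ⇒ x=2/(-2/3)=-3.0000
Confirm numerically:
  x=-2.469: |R|=0.74920 <1
  x=-1.501: |R|=0.20064 <1
  x=-1.229: |R|=0.02006 <1
  x=-3.523: |R|=1.21968 >1
  x=-3.394: |R|=1.16777 >1
  x=-3.046: |R|=1.02034 >1
Interval (-3.0000, 0).

left endpoint -3.0000.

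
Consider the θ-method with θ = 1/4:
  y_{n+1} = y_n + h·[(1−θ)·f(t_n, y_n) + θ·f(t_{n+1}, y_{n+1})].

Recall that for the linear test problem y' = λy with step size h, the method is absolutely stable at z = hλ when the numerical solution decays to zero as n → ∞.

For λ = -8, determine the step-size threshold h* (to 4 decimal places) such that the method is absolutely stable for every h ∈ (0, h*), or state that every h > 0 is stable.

(-4.0000,0); λ=-8 ⇒ h* = (4)/8 = 0.5000.

Set f=λy, z=hλ:
  y_{n+1} = y_n + z·[3/4·y_n + 1/4·y_{n+1}] ⇒ (1 − 1/4z)y_{n+1} = (1 + 3/4z)y_n
  Hence R(z) = (1 + 3/4z)/(1 − 1/4z).

Need |R(x)|<1, x<0.
x=-1.01: |R|=0.1936
R=−1: 1+3/4x = −1+1/4x ⇒ -1/2x=2 ⇒ x=2/(-1/2)=-4.0000
Confirm numerically:
  x=-3.363: |R|=0.82697 <1
  x=-3.069: |R|=0.73660 <1
  x=-2.811: |R|=0.65086 <1
  x=-4.291: |R|=1.07020 >1
  x=-4.174: |R|=1.04257 >1
  x=-4.168: |R|=1.04114 >1
Stable set (-4.0000, 0).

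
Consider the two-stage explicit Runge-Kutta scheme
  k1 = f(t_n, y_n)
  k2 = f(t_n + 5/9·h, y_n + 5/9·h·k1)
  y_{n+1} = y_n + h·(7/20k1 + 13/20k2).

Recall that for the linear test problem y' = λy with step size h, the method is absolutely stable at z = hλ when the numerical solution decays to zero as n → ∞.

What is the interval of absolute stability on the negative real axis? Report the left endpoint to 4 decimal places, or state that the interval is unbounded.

(-2.7692, 0).

With y'=λy (z=hλ):
  k1=λy_n ⇒ h·k1=z·y_n;  k2=λ(1+5/9z)y_n ⇒ h·k2=z(1+5/9z)y_n
  y_{n+1}/y_n = 1 + 7/20z + 13/20z(1+5/9z) = 1 + z + 13/36z²
  ⇒ R(z) = 1 + z + 13/36z².

Boundary: |R(x)|=1, x<0.
x=-0.49: |R|=0.5967
R=1: x+13/36x²=0 ⇒ x=−36/13=-2.7692; min R=1−1/(4·13/36)=0.3077>−1
Confirm numerically:
  x=-2.747: |R|=0.97795 <1
  x=-1.997: |R|=0.44311 <1
  x=-1.320: |R|=0.30920 <1
  x=-3.338: |R|=1.68559 >1
  x=-3.237: |R|=1.54678 >1
  x=-3.000: |R|=1.25000 >1
Interval (-2.7692, 0).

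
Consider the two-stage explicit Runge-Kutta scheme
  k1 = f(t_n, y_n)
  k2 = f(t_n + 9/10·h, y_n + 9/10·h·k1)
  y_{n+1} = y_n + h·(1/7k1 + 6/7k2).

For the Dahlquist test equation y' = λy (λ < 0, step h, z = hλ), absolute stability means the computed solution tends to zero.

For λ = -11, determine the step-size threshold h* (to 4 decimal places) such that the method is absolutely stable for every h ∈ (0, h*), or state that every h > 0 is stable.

Set f=λy, z=hλ:
  k1=λy_n ⇒ h·k1=z·y_n;  k2=λ(1+9/10z)y_n ⇒ h·k2=z(1+9/10z)y_n
  y_{n+1}/y_n = 1 + 1/7z + 6/7z(1+9/10z) = 1 + z + 27/35z²
  so R(z) = 1 + z + 27/35z².

Boundary: |R(x)|=1, x<0.
x=-0.43: |R|=0.7126
R=1: x+27/35x²=0 ⇒ x=−35/27=-1.2963; min R=1−1/(4·27/35)=0.6759>−1
Confirm numerically:
  x=-1.065: |R|=0.80997 <1
  x=-0.933: |R|=0.73852 <1
  x=-0.641: |R|=0.67597 <1
  x=-1.811: |R|=1.71907 >1
  x=-1.685: |R|=1.50526 >1
So |R|<1 on (-1.2963, 0).

(-1.2963,0); λ=-11 ⇒ h* = (35/27)/11 = 0.1178.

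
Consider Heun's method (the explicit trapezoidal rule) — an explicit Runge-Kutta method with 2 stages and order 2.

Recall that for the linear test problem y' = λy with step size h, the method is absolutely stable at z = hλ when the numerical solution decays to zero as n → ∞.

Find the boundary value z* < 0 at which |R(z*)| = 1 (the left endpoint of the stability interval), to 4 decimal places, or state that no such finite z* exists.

left endpoint -2.0000.

On y'=λy, z=hλ:
  order 2, 2-stage ⇒ R(z)=1+z+z^2/2
  (e.g. R(-0.5)=0.62500, |R|=0.62500)

Find x<0 with |R(x)|<1.
x=-0.5: |R|=0.6250
|R(-2.31)|=1.3580 |R(-1.04)|=0.5008 |R(-0.81)|=0.5181
Bisect:
  x_lo=-2.8257 |R|=2.1665  x_hi=-0.0666 |R|=0.9356
  mid=-1.44613 |R|=0.59952 →hi
  mid=-2.13590 |R|=1.14513 →lo
  mid=-1.79102 |R|=0.81285 →hi
  mid=-1.96346 |R|=0.96413 →hi
  mid=-2.04968 |R|=1.05091 →lo
  mid=-2.00657 |R|=1.00659 →lo
  mid=-1.98501 |R|=0.98513 →hi
  mid=-1.99579 |R|=0.99580 →hi
  ...
  [-2.00000,-1.99983] ⇒ x*=-2.0000
Stable set (-2.0000, 0).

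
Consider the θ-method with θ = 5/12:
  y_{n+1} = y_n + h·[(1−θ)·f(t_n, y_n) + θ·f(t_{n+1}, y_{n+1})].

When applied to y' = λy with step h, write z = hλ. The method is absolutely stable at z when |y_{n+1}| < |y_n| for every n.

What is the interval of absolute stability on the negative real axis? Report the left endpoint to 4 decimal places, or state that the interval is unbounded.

On y'=λy, z=hλ:
  y_{n+1} = y_n + z·[7/12·y_n + 5/12·y_{n+1}] ⇒ (1 − 5/12z)y_{n+1} = (1 + 7/12z)y_n
  Hence R(z) = (1 + 7/12z)/(1 − 5/12z).

Need |R(x)|<1, x<0.
x=-1.73: |R|=0.0053
R=−1: 1+7/12x = −1+5/12x ⇒ -1/6x=2 ⇒ x=2/(-1/6)=-12.0000
Confirm numerically:
  x=-10.723: |R|=0.96108 <1
  x=-8.532: |R|=0.87311 <1
  x=-6.440: |R|=0.74842 <1
  x=-12.540: |R|=1.01446 >1
  x=-12.491: |R|=1.01319 >1
So |R|<1 on (-12.0000, 0).

z∈(-12.0000,0).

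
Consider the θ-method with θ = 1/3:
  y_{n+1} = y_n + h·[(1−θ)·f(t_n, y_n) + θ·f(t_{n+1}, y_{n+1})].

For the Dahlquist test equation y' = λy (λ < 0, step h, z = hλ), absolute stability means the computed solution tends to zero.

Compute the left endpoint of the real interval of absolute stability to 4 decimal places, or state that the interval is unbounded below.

With y'=λy (z=hλ):
  y_{n+1} = y_n + z·[2/3·y_n + 1/3·y_{n+1}] ⇒ (1 − 1/3z)y_{n+1} = (1 + 2/3z)y_n
  Hence R(z) = (1 + 2/3z)/(1 − 1/3z).

Need |R(x)|<1, x<0.
x=-0.74: |R|=0.4064
R=−1: 1+2/3x = −1+1/3x ⇒ -1/3x=2 ⇒ x=2/(-1/3)=-6.0000
Confirm numerically:
  x=-5.082: |R|=0.88641 <1
  x=-4.142: |R|=0.73985 <1
  x=-3.453: |R|=0.60530 <1
  x=-6.508: |R|=1.05343 >1
  x=-6.343: |R|=1.03671 >1
  x=-6.263: |R|=1.02839 >1
So |R|<1 on (-6.0000, 0).

left endpoint -6.0000.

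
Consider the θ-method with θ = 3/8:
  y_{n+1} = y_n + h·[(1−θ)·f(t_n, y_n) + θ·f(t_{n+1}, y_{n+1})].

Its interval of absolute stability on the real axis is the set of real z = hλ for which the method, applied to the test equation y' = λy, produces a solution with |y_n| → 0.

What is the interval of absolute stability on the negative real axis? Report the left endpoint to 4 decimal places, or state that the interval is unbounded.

z∈(-8.0000,0).

Set f=λy, z=hλ:
  y_{n+1} = y_n + z·[5/8·y_n + 3/8·y_{n+1}] ⇒ (1 − 3/8z)y_{n+1} = (1 + 5/8z)y_n
  R(z) = (1 + 5/8z)/(1 − 3/8z).

Solve |R(x)|<1 on ℝ⁻.
x=-0.65: |R|=0.4774
R=−1: 1+5/8x = −1+3/8x ⇒ -1/4x=2 ⇒ x=2/(-1/4)=-8.0000
Confirm numerically:
  x=-7.897: |R|=0.99350 <1
  x=-6.054: |R|=0.85123 <1
  x=-3.879: |R|=0.58028 <1
  x=-8.380: |R|=1.02293 >1
  x=-8.071: |R|=1.00441 >1
Interval (-8.0000, 0).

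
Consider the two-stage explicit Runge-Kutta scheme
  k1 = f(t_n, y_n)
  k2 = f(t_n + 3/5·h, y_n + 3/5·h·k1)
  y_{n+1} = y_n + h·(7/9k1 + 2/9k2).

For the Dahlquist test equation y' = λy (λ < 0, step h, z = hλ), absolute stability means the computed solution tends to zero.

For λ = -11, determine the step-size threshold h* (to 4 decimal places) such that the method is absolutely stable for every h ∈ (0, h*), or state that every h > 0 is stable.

On y'=λy, z=hλ:
  k1=λy_n ⇒ h·k1=z·y_n;  k2=λ(1+3/5z)y_n ⇒ h·k2=z(1+3/5z)y_n
  y_{n+1}/y_n = 1 + 7/9z + 2/9z(1+3/5z) = 1 + z + 2/15z²
  Hence R(z) = 1 + z + 2/15z².

Solve |R(x)|<1 on ℝ⁻.
x=-1.73: |R|=0.3309
R=1: x+2/15x²=0 ⇒ x=−15/2=-7.5000; min R=1−1/(4·2/15)=-0.8750>−1
Confirm numerically:
  x=-6.832: |R|=0.39150 <1
  x=-5.277: |R|=0.56410 <1
  x=-4.389: |R|=0.82056 <1
  x=-3.016: |R|=0.80317 <1
  x=-7.916: |R|=1.43907 >1
  x=-7.915: |R|=1.43796 >1
So |R|<1 on (-7.5000, 0).

(-7.5000,0); λ=-11 ⇒ h* = (15/2)/11 = 0.6818.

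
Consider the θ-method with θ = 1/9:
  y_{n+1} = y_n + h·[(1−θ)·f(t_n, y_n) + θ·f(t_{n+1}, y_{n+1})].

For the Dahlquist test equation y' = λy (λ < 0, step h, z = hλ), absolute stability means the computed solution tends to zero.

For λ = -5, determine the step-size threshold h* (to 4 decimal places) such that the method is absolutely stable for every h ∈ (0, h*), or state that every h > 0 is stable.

On y'=λy, z=hλ:
  y_{n+1} = y_n + z·[8/9·y_n + 1/9·y_{n+1}] ⇒ (1 − 1/9z)y_{n+1} = (1 + 8/9z)y_n
  ⇒ R(z) = (1 + 8/9z)/(1 − 1/9z).

Boundary: |R(x)|=1, x<0.
x=-1.65: |R|=0.3944
R=−1: 1+8/9x = −1+1/9x ⇒ -7/9x=2 ⇒ x=2/(-7/9)=-2.5714
Confirm numerically:
  x=-2.353: |R|=0.86532 <1
  x=-2.317: |R|=0.84263 <1
  x=-1.794: |R|=0.49583 <1
  x=-1.599: |R|=0.35777 <1
  x=-3.100: |R|=1.30579 >1
  x=-3.058: |R|=1.28247 >1
  x=-2.611: |R|=1.02386 >1
Stable set (-2.5714, 0).

(-2.5714,0); λ=-5 ⇒ h* = (18/7)/5 = 0.5143.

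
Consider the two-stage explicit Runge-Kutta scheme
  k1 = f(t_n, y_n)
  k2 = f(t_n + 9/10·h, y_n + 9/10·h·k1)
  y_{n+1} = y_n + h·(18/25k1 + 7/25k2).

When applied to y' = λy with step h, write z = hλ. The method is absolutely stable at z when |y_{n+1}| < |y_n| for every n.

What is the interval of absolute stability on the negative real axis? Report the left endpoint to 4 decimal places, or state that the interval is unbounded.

With y'=λy (z=hλ):
  k1=λy_n ⇒ h·k1=z·y_n;  k2=λ(1+9/10z)y_n ⇒ h·k2=z(1+9/10z)y_n
  y_{n+1}/y_n = 1 + 18/25z + 7/25z(1+9/10z) = 1 + z + 63/250z²
  so R(z) = 1 + z + 63/250z².

Need |R(x)|<1, x<0.
x=-0.99: |R|=0.2570
R=1: x+63/250x²=0 ⇒ x=−250/63=-3.9683; min R=1−1/(4·63/250)=0.0079>−1
Confirm numerically:
  x=-3.450: |R|=0.54943 <1
  x=-2.366: |R|=0.04468 <1
  x=-1.720: |R|=0.02552 <1
  x=-4.293: |R|=1.35132 >1
  x=-4.089: |R|=1.12442 >1
Interval (-3.9683, 0).

z∈(-3.9683,0).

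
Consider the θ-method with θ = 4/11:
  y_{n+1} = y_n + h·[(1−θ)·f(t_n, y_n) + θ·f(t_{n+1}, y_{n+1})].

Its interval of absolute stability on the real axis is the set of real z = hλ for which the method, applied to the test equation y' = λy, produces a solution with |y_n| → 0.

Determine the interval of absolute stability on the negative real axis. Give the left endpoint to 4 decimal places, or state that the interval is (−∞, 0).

On y'=λy, z=hλ:
  y_{n+1} = y_n + z·[7/11·y_n + 4/11·y_{n+1}] ⇒ (1 − 4/11z)y_{n+1} = (1 + 7/11z)y_n
  so R(z) = (1 + 7/11z)/(1 − 4/11z).

Need |R(x)|<1, x<0.
x=-1.38: |R|=0.0811
R=−1: 1+7/11x = −1+4/11x ⇒ -3/11x=2 ⇒ x=2/(-3/11)=-7.3333
Confirm numerically:
  x=-6.053: |R|=0.89092 <1
  x=-4.352: |R|=0.68516 <1
  x=-4.053: |R|=0.63836 <1
  x=-3.761: |R|=0.58850 <1
  x=-7.923: |R|=1.04144 >1
  x=-7.655: |R|=1.02319 >1
  x=-7.360: |R|=1.00198 >1
So |R|<1 on (-7.3333, 0).

(-7.3333, 0).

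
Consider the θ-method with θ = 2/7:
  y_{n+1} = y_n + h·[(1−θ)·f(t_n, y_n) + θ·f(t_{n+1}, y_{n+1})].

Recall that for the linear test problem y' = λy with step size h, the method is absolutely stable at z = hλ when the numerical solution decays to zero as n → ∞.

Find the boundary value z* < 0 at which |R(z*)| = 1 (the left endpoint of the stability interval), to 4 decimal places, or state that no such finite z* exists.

z* = -4.6667.

Test eqn y'=λy, z=hλ:
  y_{n+1} = y_n + z·[5/7·y_n + 2/7·y_{n+1}] ⇒ (1 − 2/7z)y_{n+1} = (1 + 5/7z)y_n
  so R(z) = (1 + 5/7z)/(1 − 2/7z).

Solve |R(x)|<1 on ℝ⁻.
x=-1.49: |R|=0.0451
R=−1: 1+5/7x = −1+2/7x ⇒ -3/7x=2 ⇒ x=2/(-3/7)=-4.6667
Confirm numerically:
  x=-3.967: |R|=0.85945 <1
  x=-2.890: |R|=0.58294 <1
  x=-2.209: |R|=0.35427 <1
  x=-5.090: |R|=1.07392 >1
  x=-4.798: |R|=1.02374 >1
Interval (-4.6667, 0).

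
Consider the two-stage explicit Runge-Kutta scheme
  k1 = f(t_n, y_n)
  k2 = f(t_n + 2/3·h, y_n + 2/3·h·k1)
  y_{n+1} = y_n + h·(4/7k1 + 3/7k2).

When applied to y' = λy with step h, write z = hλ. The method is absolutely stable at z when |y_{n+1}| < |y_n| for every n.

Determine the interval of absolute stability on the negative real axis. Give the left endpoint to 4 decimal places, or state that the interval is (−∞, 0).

On y'=λy, z=hλ:
  k1=λy_n ⇒ h·k1=z·y_n;  k2=λ(1+2/3z)y_n ⇒ h·k2=z(1+2/3z)y_n
  y_{n+1}/y_n = 1 + 4/7z + 3/7z(1+2/3z) = 1 + z + 2/7z²
  so R(z) = 1 + z + 2/7z².

Find x<0 with |R(x)|<1.
x=-1.17: |R|=0.2211
R=1: x+2/7x²=0 ⇒ x=−7/2=-3.5000; min R=1−1/(4·2/7)=0.1250>−1
Confirm numerically:
  x=-1.799: |R|=0.12569 <1
  x=-1.682: |R|=0.12632 <1
  x=-1.494: |R|=0.14372 <1
  x=-3.870: |R|=1.40911 >1
  x=-3.654: |R|=1.16078 >1
Interval (-3.5000, 0).

(-3.5000, 0).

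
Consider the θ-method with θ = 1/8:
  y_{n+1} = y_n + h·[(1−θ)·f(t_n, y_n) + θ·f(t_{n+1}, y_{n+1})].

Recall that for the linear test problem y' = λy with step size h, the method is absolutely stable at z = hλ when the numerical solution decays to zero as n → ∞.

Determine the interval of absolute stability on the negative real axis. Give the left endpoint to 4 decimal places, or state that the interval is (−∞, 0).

Test eqn y'=λy, z=hλ:
  y_{n+1} = y_n + z·[7/8·y_n + 1/8·y_{n+1}] ⇒ (1 − 1/8z)y_{n+1} = (1 + 7/8z)y_n
  so R(z) = (1 + 7/8z)/(1 − 1/8z).

Boundary: |R(x)|=1, x<0.
x=-1.47: |R|=0.2418
R=−1: 1+7/8x = −1+1/8x ⇒ -3/4x=2 ⇒ x=2/(-3/4)=-2.6667
Confirm numerically:
  x=-2.079: |R|=0.65016 <1
  x=-1.558: |R|=0.30404 <1
  x=-1.346: |R|=0.15215 <1
  x=-1.172: |R|=0.02224 <1
  x=-3.235: |R|=1.30352 >1
  x=-2.775: |R|=1.06032 >1
Stable set (-2.6667, 0).

(-2.6667, 0).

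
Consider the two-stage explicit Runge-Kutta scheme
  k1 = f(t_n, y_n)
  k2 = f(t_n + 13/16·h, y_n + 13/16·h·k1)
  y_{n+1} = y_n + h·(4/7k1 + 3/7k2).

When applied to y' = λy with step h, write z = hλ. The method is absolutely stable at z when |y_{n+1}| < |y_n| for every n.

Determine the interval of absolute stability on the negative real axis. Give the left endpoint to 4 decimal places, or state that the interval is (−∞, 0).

On y'=λy, z=hλ:
  k1=λy_n ⇒ h·k1=z·y_n;  k2=λ(1+13/16z)y_n ⇒ h·k2=z(1+13/16z)y_n
  y_{n+1}/y_n = 1 + 4/7z + 3/7z(1+13/16z) = 1 + z + 39/112z²
  Hence R(z) = 1 + z + 39/112z².

Find x<0 with |R(x)|<1.
x=-1.35: |R|=0.2846
R=1: x+39/112x²=0 ⇒ x=−112/39=-2.8718; min R=1−1/(4·39/112)=0.2821>−1
Confirm numerically:
  x=-2.635: |R|=0.78273 <1
  x=-2.595: |R|=0.74988 <1
  x=-1.666: |R|=0.30049 <1
  x=-3.351: |R|=1.55917 >1
  x=-3.284: |R|=1.47137 >1
  x=-2.961: |R|=1.09198 >1
Interval (-2.8718, 0).

(-2.8718, 0).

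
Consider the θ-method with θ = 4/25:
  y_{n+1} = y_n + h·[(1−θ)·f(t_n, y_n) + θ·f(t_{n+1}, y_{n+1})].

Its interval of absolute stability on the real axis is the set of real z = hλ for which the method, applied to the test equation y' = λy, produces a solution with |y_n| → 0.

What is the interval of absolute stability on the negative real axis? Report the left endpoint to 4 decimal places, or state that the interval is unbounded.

(-2.9412, 0).

On y'=λy, z=hλ:
  y_{n+1} = y_n + z·[21/25·y_n + 4/25·y_{n+1}] ⇒ (1 − 4/25z)y_{n+1} = (1 + 21/25z)y_n
  so R(z) = (1 + 21/25z)/(1 − 4/25z).

Need |R(x)|<1, x<0.
x=-1.32: |R|=0.0898
R=−1: 1+21/25x = −1+4/25x ⇒ -17/25x=2 ⇒ x=2/(-17/25)=-2.9412
Confirm numerically:
  x=-2.732: |R|=0.90102 <1
  x=-2.289: |R|=0.67540 <1
  x=-1.608: |R|=0.27895 <1
  x=-3.429: |R|=1.21420 >1
  x=-3.249: |R|=1.13773 >1
  x=-2.981: |R|=1.01833 >1
So |R|<1 on (-2.9412, 0).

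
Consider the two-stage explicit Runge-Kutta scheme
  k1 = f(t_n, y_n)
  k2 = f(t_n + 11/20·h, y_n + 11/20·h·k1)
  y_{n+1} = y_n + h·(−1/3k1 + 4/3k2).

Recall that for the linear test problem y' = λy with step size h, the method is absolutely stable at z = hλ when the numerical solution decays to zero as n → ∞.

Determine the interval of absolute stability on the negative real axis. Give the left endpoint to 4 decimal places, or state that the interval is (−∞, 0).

Test eqn y'=λy, z=hλ:
  k1=λy_n ⇒ h·k1=z·y_n;  k2=λ(1+11/20z)y_n ⇒ h·k2=z(1+11/20z)y_n
  y_{n+1}/y_n = 1 − 1/3z + 4/3z(1+11/20z) = 1 + z + 11/15z²
  R(z) = 1 + z + 11/15z².

Need |R(x)|<1, x<0.
x=-0.46: |R|=0.6952
R=1: x+11/15x²=0 ⇒ x=−15/11=-1.3636; min R=1−1/(4·11/15)=0.6591>−1
Confirm numerically:
  x=-1.276: |R|=0.91800 <1
  x=-1.045: |R|=0.75582 <1
  x=-0.831: |R|=0.67541 <1
  x=-1.858: |R|=1.67359 >1
  x=-1.564: |R|=1.22980 >1
  x=-1.546: |R|=1.20675 >1
Interval (-1.3636, 0).

z∈(-1.3636,0).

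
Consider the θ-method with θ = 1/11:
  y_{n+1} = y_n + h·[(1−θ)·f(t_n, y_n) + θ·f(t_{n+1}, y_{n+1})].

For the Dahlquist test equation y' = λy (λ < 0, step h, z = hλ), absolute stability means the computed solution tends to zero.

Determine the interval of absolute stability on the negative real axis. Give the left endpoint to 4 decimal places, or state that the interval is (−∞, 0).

On y'=λy, z=hλ:
  y_{n+1} = y_n + z·[10/11·y_n + 1/11·y_{n+1}] ⇒ (1 − 1/11z)y_{n+1} = (1 + 10/11z)y_n
  so R(z) = (1 + 10/11z)/(1 − 1/11z).

Need |R(x)|<1, x<0.
x=-0.7: |R|=0.3419
R=−1: 1+10/11x = −1+1/11x ⇒ -9/11x=2 ⇒ x=2/(-9/11)=-2.4444
Confirm numerically:
  x=-1.905: |R|=0.62379 <1
  x=-1.528: |R|=0.34163 <1
  x=-1.262: |R|=0.13212 <1
  x=-2.671: |R|=1.14915 >1
  x=-2.585: |R|=1.09312 >1
So |R|<1 on (-2.4444, 0).

z∈(-2.4444,0).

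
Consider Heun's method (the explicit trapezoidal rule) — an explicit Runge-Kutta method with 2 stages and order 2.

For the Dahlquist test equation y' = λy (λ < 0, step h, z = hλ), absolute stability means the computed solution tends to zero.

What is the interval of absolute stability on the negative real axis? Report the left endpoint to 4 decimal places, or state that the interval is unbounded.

On y'=λy, z=hλ:
  order 2, 2-stage ⇒ R(z)=1+z+z^2/2
  (e.g. R(-1.43)=0.59245, |R|=0.59245)

Need |R(x)|<1, x<0.
x=-1.43: |R|=0.5924
|R(-2.09)|=1.0940 |R(-1.74)|=0.7738 |R(-1.38)|=0.5722
Bisect:
  x_lo=-2.5990 |R|=1.7784  x_hi=-0.3423 |R|=0.7163
  mid=-1.47066 |R|=0.61076 →hi
  mid=-2.03484 |R|=1.03545 →lo
  mid=-1.75275 |R|=0.78332 →hi
  mid=-1.89380 |R|=0.89944 →hi
  mid=-1.96432 |R|=0.96496 →hi
  mid=-1.99958 |R|=0.99958 →hi
  mid=-2.01721 |R|=1.01736 →lo
  ...
  [-2.00013,-1.99999] ⇒ x*=-2.0000
So |R|<1 on (-2.0000, 0).

(-2.0000, 0).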